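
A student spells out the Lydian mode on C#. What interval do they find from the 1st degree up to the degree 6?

C# lydian: C# D# E# F## G# A# B#.
So we need the interval from C# up to A#.
Counting 6 letters and 9 half steps from C# gives a major sixth.

major sixth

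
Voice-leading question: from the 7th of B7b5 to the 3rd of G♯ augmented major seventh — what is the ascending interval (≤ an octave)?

A2

B7b5 has A as its 7th, and G♯ augmented major seventh has B♯ as its 3rd.
2 letter names make it a second; at 3 semitones (a half step wider than major) the quality is augmented.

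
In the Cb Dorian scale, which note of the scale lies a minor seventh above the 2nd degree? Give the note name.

Cb

The scale is Cb Db Ebb Fb Gb Ab Bbb.
The 2nd degree is Db; a minor seventh above that is Cb — scale degree 1.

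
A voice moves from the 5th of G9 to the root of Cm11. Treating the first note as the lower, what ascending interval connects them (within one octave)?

The 5th of G9 is D; the root of Cm11 is C.
D up to C is 10 semitones, a half step narrower than a major seventh, so the interval is minor.

m7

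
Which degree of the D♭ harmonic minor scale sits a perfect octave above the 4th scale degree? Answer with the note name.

Gb

The scale is D♭ E♭ F♭ G♭ A♭ B𝄫 C.
The 4th scale degree is G♭; a perfect octave above that is G♭ — scale degree 4.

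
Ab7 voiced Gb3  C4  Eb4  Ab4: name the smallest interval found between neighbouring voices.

Adjacent intervals: Gb3→C4 = augmented fourth; C4→Eb4 = minor third; Eb4→Ab4 = perfect fourth.
The smallest is C4 to Eb4, a minor third (3 semitones).

minor 3rd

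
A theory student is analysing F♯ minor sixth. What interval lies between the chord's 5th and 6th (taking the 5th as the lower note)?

major second

F♯m6 (F♯ minor sixth): F♯ A C♯ D♯.
That puts C♯ below D♯.
From C♯ to D♯ is 2 semitones, exactly the major second.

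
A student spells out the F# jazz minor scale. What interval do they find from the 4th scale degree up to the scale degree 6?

major 3rd

The scale runs F# G# A B C# D# E#.
The 4th scale degree is B and the 6th degree is D#.
B up to D# spans 3 letter names and 4 semitones — a major third.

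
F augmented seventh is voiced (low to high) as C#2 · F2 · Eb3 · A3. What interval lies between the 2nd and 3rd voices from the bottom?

minor 7th

Those voices are F2 and Eb3.
From F to Eb: 10 semitones over a seventh = minor.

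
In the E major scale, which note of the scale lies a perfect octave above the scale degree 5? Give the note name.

The scale is E F# G# A B C# D#.
The scale degree 5 is B; a perfect octave above that is B — scale degree 5.

B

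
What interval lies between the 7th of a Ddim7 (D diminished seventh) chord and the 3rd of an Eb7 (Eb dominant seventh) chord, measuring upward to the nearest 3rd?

augmented fifth

Ddim7 (D diminished seventh) has Cb as its 7th, and Eb7 (Eb dominant seventh) has G as its 3rd.
Cb up to G is 8 semitones, a half step wider than a perfect fifth, so the interval is augmented.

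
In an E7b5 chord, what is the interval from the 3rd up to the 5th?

The chord tones of E7b5 (E dominant seventh flat five) are E, G♯, B♭, D.
The 3rd is G♯ and the 5th is B♭.
From G♯ to B♭: 2 semitones over a third = diminished.

diminished 3rd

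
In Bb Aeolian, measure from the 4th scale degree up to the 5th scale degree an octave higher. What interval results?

major ninth

Spelling Bb Aeolian: Bb C Db Eb F Gb Ab.
That puts Eb below F.
Eb up to F spans 9 letter names and 14 semitones — a major ninth.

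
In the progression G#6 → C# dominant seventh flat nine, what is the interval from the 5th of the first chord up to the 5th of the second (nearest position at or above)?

The 5th of G#6 is D#; the 5th of C# dominant seventh flat nine is G#.
From D# to G# is 5 semitones, exactly the perfect fourth.

perfect 4th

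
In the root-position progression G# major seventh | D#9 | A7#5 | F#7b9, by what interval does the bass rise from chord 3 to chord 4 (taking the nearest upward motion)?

The roots are A and F#.
A up to F# spans 6 letter names and 9 semitones — a major sixth.

major sixth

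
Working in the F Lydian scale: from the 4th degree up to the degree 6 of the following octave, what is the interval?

minor 10th

F lydian: F G A B C D E.
So we need the interval from B up to D.
10 letter names make it a tenth; at 15 semitones (a half step narrower than major) the quality is minor.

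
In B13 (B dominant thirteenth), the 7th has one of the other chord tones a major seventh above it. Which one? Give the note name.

G#

The chord tones of B13 (B dominant thirteenth) are B-D#-F#-A-C#-G#.
The 7th is A. A major seventh above A is G#.
G# is the chord's 13th.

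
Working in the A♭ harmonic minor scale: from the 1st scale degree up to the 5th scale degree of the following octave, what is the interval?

perfect 12th

Spelling the A♭ harmonic minor scale: A♭ B♭ C♭ D♭ E♭ F♭ G.
1st scale degree = A♭; 5th scale degree (up an octave) = E♭.
From A♭ to E♭ is 19 semitones, exactly the perfect twelfth.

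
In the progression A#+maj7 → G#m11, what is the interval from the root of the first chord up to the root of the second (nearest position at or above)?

A#+maj7 has A# as its root, and G#m11 has G# as its root.
7 letter names make it a seventh; at 10 semitones (a half step narrower than major) the quality is minor.

minor 7th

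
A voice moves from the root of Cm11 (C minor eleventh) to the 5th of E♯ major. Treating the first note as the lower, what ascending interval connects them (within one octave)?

Cm11 (C minor eleventh) has C as its root, and E♯ major has B♯ as its 5th.
C up to B♯ is 12 semitones, a half step wider than a major seventh, so the interval is augmented.

A7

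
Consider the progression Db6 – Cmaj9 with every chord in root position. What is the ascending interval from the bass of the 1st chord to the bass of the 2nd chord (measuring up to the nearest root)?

M7

The roots are Db and C.
Counting 7 letters and 11 half steps from Db gives a major seventh.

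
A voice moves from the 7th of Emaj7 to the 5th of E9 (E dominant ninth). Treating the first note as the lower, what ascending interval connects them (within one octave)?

Emaj7 has D# as its 7th, and E9 (E dominant ninth) has B as its 5th.
6 letter names make it a sixth; at 8 semitones (a half step narrower than major) the quality is minor.

minor sixth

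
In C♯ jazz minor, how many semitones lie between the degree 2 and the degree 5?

5

The scale is C♯ D♯ E F♯ G♯ A♯ B♯.
D♯ up to G♯ is a perfect fourth — 5 semitones.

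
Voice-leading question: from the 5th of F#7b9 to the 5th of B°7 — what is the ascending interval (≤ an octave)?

d4

F#7b9 has C# as its 5th, and B°7 has F as its 5th.
4 letter names make it a fourth; at 4 semitones (a half step narrower than perfect) the quality is diminished.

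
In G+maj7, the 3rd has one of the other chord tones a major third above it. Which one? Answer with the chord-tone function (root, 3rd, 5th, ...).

5th

G augmented major seventh is spelled G-B-D♯-F♯.
The 3rd is B. A major third above B is D♯.
D♯ is the chord's 5th.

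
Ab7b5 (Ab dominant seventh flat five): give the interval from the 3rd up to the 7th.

Ab7b5: Ab C Ebb Gb.
That puts C below Gb.
From C to Gb: 6 semitones over a fifth = diminished.
This 3–7 tritone is the characteristic tension at the heart of the dominant sound.

diminished 5th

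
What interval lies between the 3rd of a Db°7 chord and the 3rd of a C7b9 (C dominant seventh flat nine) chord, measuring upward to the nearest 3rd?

augmented seventh

The 3rd of Db°7 is Fb; the 3rd of C7b9 (C dominant seventh flat nine) is E.
7 letter names make it a seventh; at 12 semitones (a half step wider than major) the quality is augmented.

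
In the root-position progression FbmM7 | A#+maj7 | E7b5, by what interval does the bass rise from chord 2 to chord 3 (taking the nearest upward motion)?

The roots are A# and E.
5 letter names make it a fifth; at 6 semitones (a half step narrower than perfect) the quality is diminished.

d5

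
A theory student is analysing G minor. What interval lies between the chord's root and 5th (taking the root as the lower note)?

Spelling the chord: G, B♭, D.
So we need the interval from G up to D.
G up to D spans 5 letter names and 7 semitones — a perfect fifth.

perfect fifth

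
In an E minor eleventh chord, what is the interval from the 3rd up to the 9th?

major seventh

Em11 (E minor eleventh): E, G, B, D, F♯, A.
That puts G below F♯.
Counting 7 letters and 11 half steps from G gives a major seventh.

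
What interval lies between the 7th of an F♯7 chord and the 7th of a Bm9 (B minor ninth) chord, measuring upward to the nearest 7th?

The 7th of F♯7 is E; the 7th of Bm9 (B minor ninth) is A.
Counting 4 letters and 5 half steps from E gives a perfect fourth.

perfect fourth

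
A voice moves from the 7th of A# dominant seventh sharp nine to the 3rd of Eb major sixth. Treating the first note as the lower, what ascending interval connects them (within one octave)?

d8

A# dominant seventh sharp nine has G# as its 7th, and Eb major sixth has G as its 3rd.
From G# to G: 11 semitones over an octave = diminished.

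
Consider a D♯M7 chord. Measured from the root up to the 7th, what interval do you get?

D♯M7 (D♯ major seventh) is spelled D♯-F𝄪-A♯-C𝄪.
So we need the interval from D♯ up to C𝄪.
From D♯ to C𝄪 is 11 semitones, exactly the major seventh.

major seventh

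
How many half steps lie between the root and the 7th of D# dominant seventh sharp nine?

10

The chord tones of D#7#9 (D# dominant seventh sharp nine) are D#–F##–A#–C#–E##.
D# to C# is a minor seventh: 10 semitones.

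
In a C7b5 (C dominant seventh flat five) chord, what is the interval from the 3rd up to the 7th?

diminished fifth

The chord tones of C7b5 (C dominant seventh flat five) are C E Gb Bb.
3rd = E; 7th = Bb.
From E to Bb: 6 semitones over a fifth = diminished.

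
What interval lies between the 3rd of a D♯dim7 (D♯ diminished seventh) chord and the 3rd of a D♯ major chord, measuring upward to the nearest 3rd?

D♯dim7 (D♯ diminished seventh) has F♯ as its 3rd, and D♯ major has F𝄪 as its 3rd.
F♯ up to F𝄪 is 1 semitone, a half step wider than a perfect unison, so the interval is augmented.

augmented 1st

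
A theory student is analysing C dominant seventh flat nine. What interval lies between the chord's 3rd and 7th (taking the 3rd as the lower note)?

The chord tones of C7b9 are C-E-G-Bb-Db.
The 3rd is E and the 7th is Bb.
5 letter names make it a fifth; at 6 semitones (a half step narrower than perfect) the quality is diminished.

diminished 5th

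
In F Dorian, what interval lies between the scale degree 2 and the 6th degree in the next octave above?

Spelling F Dorian: F G Ab Bb C D Eb.
So we need the interval from G up to D.
Counting 12 letters and 19 half steps from G gives a perfect twelfth.

P12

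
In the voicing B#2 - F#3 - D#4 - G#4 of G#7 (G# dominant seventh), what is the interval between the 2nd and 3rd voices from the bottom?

Those voices are F#3 and D#4.
From F# to D# is 9 semitones, exactly the major sixth.

M6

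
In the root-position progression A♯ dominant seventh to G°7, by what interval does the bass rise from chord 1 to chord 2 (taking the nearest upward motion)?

diminished 7th

The roots are A♯ and G.
7 letter names make it a seventh; at 9 semitones (a whole step narrower than major) the quality is diminished.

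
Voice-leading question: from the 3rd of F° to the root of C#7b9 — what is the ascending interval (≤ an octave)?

The 3rd of F° is Ab; the root of C#7b9 is C#.
3 letter names make it a third; at 5 semitones (a half step wider than major) the quality is augmented.

augmented third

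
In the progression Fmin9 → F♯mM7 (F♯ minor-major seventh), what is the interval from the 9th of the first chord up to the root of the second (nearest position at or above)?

M7

Fmin9 has G as its 9th, and F♯mM7 (F♯ minor-major seventh) has F♯ as its root.
From G to F♯ is 11 semitones, exactly the major seventh.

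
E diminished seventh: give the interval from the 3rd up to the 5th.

minor third

E°7 is spelled E, G, B♭, D♭.
That puts G below B♭.
From G to B♭: 3 semitones over a third = minor.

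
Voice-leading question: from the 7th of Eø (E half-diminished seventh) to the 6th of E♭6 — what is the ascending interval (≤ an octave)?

minor 7th

The 7th of Eø (E half-diminished seventh) is D; the 6th of E♭6 is C.
7 letter names make it a seventh; at 10 semitones (a half step narrower than major) the quality is minor.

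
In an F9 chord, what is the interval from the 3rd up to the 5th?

The chord tones of F9 are F-A-C-Eb-G.
That puts A below C.
A up to C is 3 semitones, a half step narrower than a major third, so the interval is minor.

minor 3rd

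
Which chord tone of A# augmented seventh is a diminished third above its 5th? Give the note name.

G#

A# augmented seventh: A#–C##–E##–G#.
The 5th is E##. A diminished third above E## is G#.
G# is the chord's 7th.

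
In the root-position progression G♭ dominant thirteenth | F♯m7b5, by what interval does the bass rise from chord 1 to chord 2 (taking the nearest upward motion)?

A7

The roots are G♭ and F♯.
7 letter names make it a seventh; at 12 semitones (a half step wider than major) the quality is augmented.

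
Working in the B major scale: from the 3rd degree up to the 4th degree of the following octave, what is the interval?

B major: B C# D# E F# G# A#.
3rd degree = D#; 4th degree (up an octave) = E.
9 letter names make it a ninth; at 13 semitones (a half step narrower than major) the quality is minor.

m9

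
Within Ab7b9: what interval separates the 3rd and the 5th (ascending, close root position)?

Ab dominant seventh flat nine is spelled Ab C Eb Gb Bbb.
So we need the interval from C up to Eb.
3 letter names make it a third; at 3 semitones (a half step narrower than major) the quality is minor.

minor third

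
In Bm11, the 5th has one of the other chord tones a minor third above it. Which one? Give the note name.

Bm11: B-D-F#-A-C#-E.
The 5th is F#. A minor third above F# is A.
A is the chord's 7th.

A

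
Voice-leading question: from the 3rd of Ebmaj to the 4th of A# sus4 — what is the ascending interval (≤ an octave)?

A5

Ebmaj has G as its 3rd, and A# sus4 has D# as its 4th.
From G to D#: 8 semitones over a fifth = augmented.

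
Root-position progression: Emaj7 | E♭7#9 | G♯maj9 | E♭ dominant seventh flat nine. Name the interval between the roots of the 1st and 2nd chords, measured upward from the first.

The roots are E and E♭.
E up to E♭ is 11 semitones, a half step narrower than a perfect octave, so the interval is diminished.

diminished 8th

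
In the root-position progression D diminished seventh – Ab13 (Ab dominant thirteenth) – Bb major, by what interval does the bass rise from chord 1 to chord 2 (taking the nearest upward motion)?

The roots are D and Ab.
D up to Ab is 6 semitones, a half step narrower than a perfect fifth, so the interval is diminished.

diminished fifth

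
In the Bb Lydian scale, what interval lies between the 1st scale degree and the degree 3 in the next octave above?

Spelling the Bb Lydian scale: Bb C D E F G A.
So we need the interval from Bb up to D.
From Bb to D is 16 semitones, exactly the major tenth.

major 10th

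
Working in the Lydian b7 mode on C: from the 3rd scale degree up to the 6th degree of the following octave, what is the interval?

The scale runs C D E F♯ G A B♭.
The 3rd scale degree is E and the 6th degree (up an octave) is A.
E up to A spans 11 letter names and 17 semitones — a perfect eleventh.

perfect eleventh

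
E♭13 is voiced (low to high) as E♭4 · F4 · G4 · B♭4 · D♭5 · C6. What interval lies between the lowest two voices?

Those voices are E♭4 and F4.
E♭ up to F spans 2 letter names and 2 semitones — a major second.

major 2nd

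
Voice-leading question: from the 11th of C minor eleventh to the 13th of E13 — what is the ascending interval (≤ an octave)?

The 11th of C minor eleventh is F; the 13th of E13 is C#.
F up to C# is 8 semitones, a half step wider than a perfect fifth, so the interval is augmented.

augmented fifth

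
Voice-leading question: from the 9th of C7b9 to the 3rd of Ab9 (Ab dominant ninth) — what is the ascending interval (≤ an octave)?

major seventh

C7b9 has Db as its 9th, and Ab9 (Ab dominant ninth) has C as its 3rd.
Db up to C spans 7 letter names and 11 semitones — a major seventh.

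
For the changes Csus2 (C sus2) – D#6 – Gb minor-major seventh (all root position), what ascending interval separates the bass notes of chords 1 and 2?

The roots are C and D#.
2 letter names make it a second; at 3 semitones (a half step wider than major) the quality is augmented.

augmented 2nd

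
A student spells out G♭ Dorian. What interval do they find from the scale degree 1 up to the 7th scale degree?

m7

The scale runs G♭ A♭ B𝄫 C♭ D♭ E♭ F♭.
So we need the interval from G♭ up to F♭.
7 letter names make it a seventh; at 10 semitones (a half step narrower than major) the quality is minor.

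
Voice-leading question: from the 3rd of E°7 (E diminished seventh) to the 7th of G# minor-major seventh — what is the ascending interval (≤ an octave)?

The 3rd of E°7 (E diminished seventh) is G; the 7th of G# minor-major seventh is F##.
G up to F## is 12 semitones, a half step wider than a major seventh, so the interval is augmented.

augmented 7th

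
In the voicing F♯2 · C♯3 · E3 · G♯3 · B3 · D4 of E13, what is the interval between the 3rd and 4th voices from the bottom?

major third

Those voices are E3 and G♯3.
From E to G♯ is 4 semitones, exactly the major third.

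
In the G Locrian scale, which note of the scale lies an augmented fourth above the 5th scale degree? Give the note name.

G

The scale is G Ab Bb C Db Eb F.
The 5th scale degree is Db; an augmented fourth above that is G — scale degree 1.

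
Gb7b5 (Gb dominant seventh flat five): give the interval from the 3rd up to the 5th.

The chord tones of Gb dominant seventh flat five are Gb-Bb-Dbb-Fb.
That puts Bb below Dbb.
Bb up to Dbb is 2 semitones, a whole step narrower than a major third, so the interval is diminished.

diminished third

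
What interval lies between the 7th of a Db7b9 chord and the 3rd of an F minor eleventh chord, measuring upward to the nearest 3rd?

major sixth

Db7b9 has Cb as its 7th, and F minor eleventh has Ab as its 3rd.
Counting 6 letters and 9 half steps from Cb gives a major sixth.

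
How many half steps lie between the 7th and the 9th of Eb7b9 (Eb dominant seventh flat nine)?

Spelling the chord: Eb–G–Bb–Db–Fb.
Db to Fb is a minor third: 3 semitones.

3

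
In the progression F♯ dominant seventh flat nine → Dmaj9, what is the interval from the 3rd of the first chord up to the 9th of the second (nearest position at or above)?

The 3rd of F♯ dominant seventh flat nine is A♯; the 9th of Dmaj9 is E.
From A♯ to E: 6 semitones over a fifth = diminished.

diminished 5th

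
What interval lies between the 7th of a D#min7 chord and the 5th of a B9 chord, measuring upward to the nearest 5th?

perfect 4th

D#min7 has C# as its 7th, and B9 has F# as its 5th.
From C# to F# is 5 semitones, exactly the perfect fourth.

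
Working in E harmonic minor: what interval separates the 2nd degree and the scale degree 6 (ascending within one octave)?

d5

The scale runs E F# G A B C D#.
The 2nd degree is F# and the 6th degree is C.
5 letter names make it a fifth; at 6 semitones (a half step narrower than perfect) the quality is diminished.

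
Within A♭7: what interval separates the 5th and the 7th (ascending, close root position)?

A♭7 is spelled A♭, C, E♭, G♭.
5th = E♭; 7th = G♭.
E♭ up to G♭ is 3 semitones, a half step narrower than a major third, so the interval is minor.

minor third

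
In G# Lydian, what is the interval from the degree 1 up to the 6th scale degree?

G# lydian: G# A# B# C## D# E# F##.
So we need the interval from G# up to E#.
Counting 6 letters and 9 half steps from G# gives a major sixth.

major 6th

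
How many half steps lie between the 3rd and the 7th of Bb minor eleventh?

7

The chord tones of Bb minor eleventh are Bb–Db–F–Ab–C–Eb.
Db to Ab is a perfect fifth: 7 semitones.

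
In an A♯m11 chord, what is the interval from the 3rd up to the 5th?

M3

A♯m11 is spelled A♯ C♯ E♯ G♯ B♯ D♯.
The 3rd is C♯ and the 5th is E♯.
C♯ up to E♯ spans 3 letter names and 4 semitones — a major third.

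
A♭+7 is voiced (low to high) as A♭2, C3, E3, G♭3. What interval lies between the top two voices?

Those voices are E3 and G♭3.
3 letter names make it a third; at 2 semitones (a whole step narrower than major) the quality is diminished.

diminished 3rd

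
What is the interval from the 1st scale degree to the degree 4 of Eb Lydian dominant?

A4

The scale runs Eb F G A Bb C Db.
So we need the interval from Eb up to A.
Eb up to A is 6 semitones, a half step wider than a perfect fourth, so the interval is augmented.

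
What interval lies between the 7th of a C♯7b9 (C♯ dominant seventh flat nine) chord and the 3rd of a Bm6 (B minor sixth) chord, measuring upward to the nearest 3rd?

The 7th of C♯7b9 (C♯ dominant seventh flat nine) is B; the 3rd of Bm6 (B minor sixth) is D.
B up to D is 3 semitones, a half step narrower than a major third, so the interval is minor.

minor third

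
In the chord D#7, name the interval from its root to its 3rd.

major third

The chord tones of D#7 are D#–F##–A#–C#.
Root = D#; 3rd = F##.
Counting 3 letters and 4 half steps from D# gives a major third.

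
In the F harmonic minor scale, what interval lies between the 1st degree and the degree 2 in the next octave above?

major ninth

The scale runs F G A♭ B♭ C D♭ E.
So we need the interval from F up to G.
F up to G spans 9 letter names and 14 semitones — a major ninth.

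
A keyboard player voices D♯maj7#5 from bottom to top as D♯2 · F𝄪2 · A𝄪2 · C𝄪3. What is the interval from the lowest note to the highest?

major 7th

The outer voices are D♯2 and C𝄪3.
From D♯ to C𝄪 is 11 semitones, exactly the major seventh.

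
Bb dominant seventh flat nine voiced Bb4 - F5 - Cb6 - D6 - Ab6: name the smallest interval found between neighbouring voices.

Adjacent intervals: Bb4→F5 = perfect fifth; F5→Cb6 = diminished fifth; Cb6→D6 = augmented second; D6→Ab6 = diminished fifth.
The smallest is Cb6 to D6, an augmented second (3 semitones).

A2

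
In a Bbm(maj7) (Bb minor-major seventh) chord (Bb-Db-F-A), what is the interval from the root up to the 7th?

major seventh

The root is Bb and the 7th is A.
Bb up to A spans 7 letter names and 11 semitones — a major seventh.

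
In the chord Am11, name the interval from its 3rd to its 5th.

major third

The chord tones of Am11 (A minor eleventh) are A C E G B D.
So we need the interval from C up to E.
Counting 3 letters and 4 half steps from C gives a major third.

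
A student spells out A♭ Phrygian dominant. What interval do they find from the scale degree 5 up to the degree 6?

minor second

A♭ phrygian dominant: A♭ B𝄫 C D♭ E♭ F♭ G♭.
So we need the interval from E♭ up to F♭.
From E♭ to F♭: 1 semitone over a second = minor.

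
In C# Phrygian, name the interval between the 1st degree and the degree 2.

Spelling C# Phrygian: C# D E F# G# A B.
The 1st degree is C# and the 2nd degree is D.
C# up to D is 1 semitone, a half step narrower than a major second, so the interval is minor.

minor second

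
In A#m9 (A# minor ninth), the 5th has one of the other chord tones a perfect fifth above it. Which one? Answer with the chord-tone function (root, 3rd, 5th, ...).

A# minor ninth: A#, C#, E#, G#, B#.
The 5th is E#. A perfect fifth above E# is B#.
B# is the chord's 9th.

9th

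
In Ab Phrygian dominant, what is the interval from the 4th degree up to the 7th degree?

perfect fourth

The scale runs Ab Bbb C Db Eb Fb Gb.
4th degree = Db; degree 7 = Gb.
From Db to Gb is 5 semitones, exactly the perfect fourth.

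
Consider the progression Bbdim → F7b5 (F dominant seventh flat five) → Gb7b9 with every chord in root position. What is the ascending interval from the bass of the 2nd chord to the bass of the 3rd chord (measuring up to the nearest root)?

minor 2nd

The roots are F and Gb.
F up to Gb is 1 semitone, a half step narrower than a major second, so the interval is minor.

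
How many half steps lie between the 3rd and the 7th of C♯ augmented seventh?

C♯+7: C♯, E♯, G𝄪, B.
E♯ to B is a diminished fifth: 6 semitones.

6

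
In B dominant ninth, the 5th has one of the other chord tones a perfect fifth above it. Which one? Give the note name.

Spelling the chord: B-D#-F#-A-C#.
The 5th is F#. A perfect fifth above F# is C#.
C# is the chord's 9th.

C#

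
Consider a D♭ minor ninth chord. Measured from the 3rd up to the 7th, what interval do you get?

D♭ minor ninth: D♭ F♭ A♭ C♭ E♭.
The 3rd is F♭ and the 7th is C♭.
From F♭ to C♭ is 7 semitones, exactly the perfect fifth.

perfect fifth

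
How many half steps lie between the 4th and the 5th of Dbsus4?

2

Db sus4 is spelled Db–Gb–Ab.
Gb to Ab is a major second: 2 semitones.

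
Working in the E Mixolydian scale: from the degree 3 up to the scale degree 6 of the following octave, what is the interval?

E mixolydian: E F# G# A B C# D.
So we need the interval from G# up to C#.
From G# to C# is 17 semitones, exactly the perfect eleventh.

perfect eleventh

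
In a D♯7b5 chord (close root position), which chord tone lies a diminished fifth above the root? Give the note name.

D♯7b5 (D♯ dominant seventh flat five): D♯, F𝄪, A, C♯.
The root is D♯. A diminished fifth above D♯ is A.
A is the chord's 5th.

A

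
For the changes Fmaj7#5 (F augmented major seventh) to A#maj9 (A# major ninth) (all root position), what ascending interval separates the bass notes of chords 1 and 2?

augmented third

The roots are F and A#.
F up to A# is 5 semitones, a half step wider than a major third, so the interval is augmented.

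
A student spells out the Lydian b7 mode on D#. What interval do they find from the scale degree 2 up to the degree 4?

D# lydian dominant: D# E# F## G## A# B# C#.
The scale degree 2 is E# and the 4th degree is G##.
From E# to G## is 4 semitones, exactly the major third.

major third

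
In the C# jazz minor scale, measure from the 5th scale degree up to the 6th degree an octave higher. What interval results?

C# melodic minor: C# D# E F# G# A# B#.
5th scale degree = G#; 6th degree (up an octave) = A#.
Counting 9 letters and 14 half steps from G# gives a major ninth.

major ninth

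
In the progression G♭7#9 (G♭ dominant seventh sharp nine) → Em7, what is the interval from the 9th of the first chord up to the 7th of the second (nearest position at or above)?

The 9th of G♭7#9 (G♭ dominant seventh sharp nine) is A; the 7th of Em7 is D.
From A to D is 5 semitones, exactly the perfect fourth.

P4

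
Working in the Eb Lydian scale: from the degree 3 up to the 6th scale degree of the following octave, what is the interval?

Spelling the Eb Lydian scale: Eb F G A Bb C D.
So we need the interval from G up to C.
Counting 11 letters and 17 half steps from G gives a perfect eleventh.

perfect eleventh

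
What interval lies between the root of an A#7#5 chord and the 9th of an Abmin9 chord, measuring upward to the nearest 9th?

A#7#5 has A# as its root, and Abmin9 has Bb as its 9th.
2 letter names make it a second; at 0 semitones (a whole step narrower than major) the quality is diminished.

d2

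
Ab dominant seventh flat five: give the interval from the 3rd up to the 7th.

d5

The chord tones of Ab7b5 are Ab-C-Ebb-Gb.
So we need the interval from C up to Gb.
5 letter names make it a fifth; at 6 semitones (a half step narrower than perfect) the quality is diminished.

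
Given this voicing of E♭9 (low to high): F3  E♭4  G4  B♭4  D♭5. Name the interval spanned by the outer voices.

minor 13th

The outer voices are F3 and D♭5.
From F to D♭: 20 semitones over a thirteenth = minor.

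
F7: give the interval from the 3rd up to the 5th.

minor third

Spelling the chord: F A C E♭.
3rd = A; 5th = C.
From A to C: 3 semitones over a third = minor.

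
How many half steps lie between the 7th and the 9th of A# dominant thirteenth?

A#13 (A# dominant thirteenth): A#, C##, E#, G#, B#, F##.
G# to B# is a major third: 4 semitones.

4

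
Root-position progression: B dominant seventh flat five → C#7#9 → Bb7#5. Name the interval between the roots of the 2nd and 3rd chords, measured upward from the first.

diminished 7th

The roots are C# and Bb.
From C# to Bb: 9 semitones over a seventh = diminished.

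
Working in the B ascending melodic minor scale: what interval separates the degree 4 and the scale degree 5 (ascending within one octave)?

major 2nd

The scale runs B C# D E F# G# A#.
That puts E below F#.
E up to F# spans 2 letter names and 2 semitones — a major second.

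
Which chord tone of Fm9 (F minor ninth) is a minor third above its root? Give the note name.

Ab

Spelling the chord: F A♭ C E♭ G.
The root is F. A minor third above F is A♭.
A♭ is the chord's 3rd.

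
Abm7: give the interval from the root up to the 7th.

The chord tones of Abmin7 are Ab Cb Eb Gb.
The root is Ab and the 7th is Gb.
7 letter names make it a seventh; at 10 semitones (a half step narrower than major) the quality is minor.

minor seventh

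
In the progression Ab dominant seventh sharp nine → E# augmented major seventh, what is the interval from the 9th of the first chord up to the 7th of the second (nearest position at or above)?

augmented 3rd

Ab dominant seventh sharp nine has B as its 9th, and E# augmented major seventh has D## as its 7th.
From B to D##: 5 semitones over a third = augmented.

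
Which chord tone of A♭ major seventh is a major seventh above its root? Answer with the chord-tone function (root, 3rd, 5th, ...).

7th

A♭maj7 (A♭ major seventh): A♭ C E♭ G.
The root is A♭. A major seventh above A♭ is G.
G is the chord's 7th.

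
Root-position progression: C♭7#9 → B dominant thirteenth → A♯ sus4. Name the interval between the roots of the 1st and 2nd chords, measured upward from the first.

A7

The roots are C♭ and B.
C♭ up to B is 12 semitones, a half step wider than a major seventh, so the interval is augmented.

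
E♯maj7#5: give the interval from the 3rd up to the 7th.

perfect fifth

E♯+maj7 (E♯ augmented major seventh): E♯, G𝄪, B𝄪, D𝄪.
So we need the interval from G𝄪 up to D𝄪.
G𝄪 up to D𝄪 spans 5 letter names and 7 semitones — a perfect fifth.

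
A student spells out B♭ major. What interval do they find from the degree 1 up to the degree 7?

major seventh

The scale runs B♭ C D E♭ F G A.
That puts B♭ below A.
Counting 7 letters and 11 half steps from B♭ gives a major seventh.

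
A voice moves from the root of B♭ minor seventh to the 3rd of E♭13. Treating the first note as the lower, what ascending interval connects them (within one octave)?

major 6th

B♭ minor seventh has B♭ as its root, and E♭13 has G as its 3rd.
Counting 6 letters and 9 half steps from B♭ gives a major sixth.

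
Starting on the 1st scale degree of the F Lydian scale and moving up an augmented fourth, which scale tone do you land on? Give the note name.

The scale is F G A B C D E.
The 1st scale degree is F; an augmented fourth above that is B — scale degree 4.

B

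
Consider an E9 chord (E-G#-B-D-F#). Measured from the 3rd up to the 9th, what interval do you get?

minor 7th

3rd = G#; 9th = F#.
From G# to F#: 10 semitones over a seventh = minor.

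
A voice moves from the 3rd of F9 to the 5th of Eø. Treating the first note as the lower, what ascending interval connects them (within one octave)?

The 3rd of F9 is A; the 5th of Eø is Bb.
From A to Bb: 1 semitone over a second = minor.

minor 2nd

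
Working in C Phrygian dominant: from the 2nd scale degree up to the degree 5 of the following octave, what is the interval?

augmented eleventh

C phrygian dominant: C D♭ E F G A♭ B♭.
So we need the interval from D♭ up to G.
From D♭ to G: 18 semitones over an eleventh = augmented.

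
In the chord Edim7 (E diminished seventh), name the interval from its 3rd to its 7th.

d5

The chord tones of E diminished seventh are E G Bb Db.
The 3rd is G and the 7th is Db.
5 letter names make it a fifth; at 6 semitones (a half step narrower than perfect) the quality is diminished.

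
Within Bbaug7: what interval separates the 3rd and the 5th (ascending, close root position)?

major third

Bb+7: Bb, D, F#, Ab.
So we need the interval from D up to F#.
D up to F# spans 3 letter names and 4 semitones — a major third.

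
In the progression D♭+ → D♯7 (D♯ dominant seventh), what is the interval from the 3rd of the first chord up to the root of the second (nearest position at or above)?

A6

The 3rd of D♭+ is F; the root of D♯7 (D♯ dominant seventh) is D♯.
F up to D♯ is 10 semitones, a half step wider than a major sixth, so the interval is augmented.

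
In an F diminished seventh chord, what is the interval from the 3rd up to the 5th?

The chord tones of Fdim7 are F-A♭-C♭-E𝄫.
So we need the interval from A♭ up to C♭.
3 letter names make it a third; at 3 semitones (a half step narrower than major) the quality is minor.

m3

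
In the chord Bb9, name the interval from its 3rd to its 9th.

The chord tones of Bb9 are Bb, D, F, Ab, C.
So we need the interval from D up to C.
7 letter names make it a seventh; at 10 semitones (a half step narrower than major) the quality is minor.

minor seventh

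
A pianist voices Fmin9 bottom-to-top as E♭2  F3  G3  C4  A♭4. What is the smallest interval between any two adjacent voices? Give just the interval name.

major second

Adjacent intervals: E♭2→F3 = major ninth; F3→G3 = major second; G3→C4 = perfect fourth; C4→A♭4 = minor sixth.
The smallest is F3 to G3, a major second (2 semitones).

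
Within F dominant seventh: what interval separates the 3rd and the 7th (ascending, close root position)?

diminished 5th

Spelling the chord: F-A-C-Eb.
So we need the interval from A up to Eb.
A up to Eb is 6 semitones, a half step narrower than a perfect fifth, so the interval is diminished.
That tritone between 3rd and 7th is what gives the dominant seventh its pull toward resolution.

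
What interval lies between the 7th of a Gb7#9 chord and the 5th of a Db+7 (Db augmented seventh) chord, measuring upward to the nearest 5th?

The 7th of Gb7#9 is Fb; the 5th of Db+7 (Db augmented seventh) is A.
From Fb to A: 5 semitones over a third = augmented.

A3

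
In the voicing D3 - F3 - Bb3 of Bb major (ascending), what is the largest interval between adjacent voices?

Adjacent intervals: D3→F3 = minor third; F3→Bb3 = perfect fourth.
The largest is F3 to Bb3, a perfect fourth (5 semitones).

P4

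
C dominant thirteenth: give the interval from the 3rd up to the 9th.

minor seventh

The chord tones of C13 are C–E–G–Bb–D–A.
3rd = E; 9th = D.
From E to D: 10 semitones over a seventh = minor.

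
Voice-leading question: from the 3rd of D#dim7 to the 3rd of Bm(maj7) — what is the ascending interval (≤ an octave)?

D#dim7 has F# as its 3rd, and Bm(maj7) has D as its 3rd.
F# up to D is 8 semitones, a half step narrower than a major sixth, so the interval is minor.

minor sixth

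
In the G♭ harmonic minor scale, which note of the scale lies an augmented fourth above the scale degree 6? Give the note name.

The scale is G♭ A♭ B𝄫 C♭ D♭ E𝄫 F.
The scale degree 6 is E𝄫; an augmented fourth above that is A♭ — scale degree 2.

Ab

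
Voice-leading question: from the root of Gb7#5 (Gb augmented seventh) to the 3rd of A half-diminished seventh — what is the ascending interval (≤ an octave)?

A4

Gb7#5 (Gb augmented seventh) has Gb as its root, and A half-diminished seventh has C as its 3rd.
Gb up to C is 6 semitones, a half step wider than a perfect fourth, so the interval is augmented.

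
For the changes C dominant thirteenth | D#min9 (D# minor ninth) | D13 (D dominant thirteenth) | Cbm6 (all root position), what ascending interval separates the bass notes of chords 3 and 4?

The roots are D and Cb.
7 letter names make it a seventh; at 9 semitones (a whole step narrower than major) the quality is diminished.

diminished seventh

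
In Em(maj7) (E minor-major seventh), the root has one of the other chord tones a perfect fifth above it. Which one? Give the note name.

EmM7: E G B D#.
The root is E. A perfect fifth above E is B.
B is the chord's 5th.

B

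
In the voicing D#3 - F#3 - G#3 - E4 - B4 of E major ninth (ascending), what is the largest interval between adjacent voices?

Adjacent intervals: D#3→F#3 = minor third; F#3→G#3 = major second; G#3→E4 = minor sixth; E4→B4 = perfect fifth.
The largest is G#3 to E4, a minor sixth (8 semitones).

m6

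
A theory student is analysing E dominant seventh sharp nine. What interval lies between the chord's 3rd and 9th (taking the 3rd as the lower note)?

M7

E dominant seventh sharp nine: E–G#–B–D–F##.
That puts G# below F##.
Counting 7 letters and 11 half steps from G# gives a major seventh.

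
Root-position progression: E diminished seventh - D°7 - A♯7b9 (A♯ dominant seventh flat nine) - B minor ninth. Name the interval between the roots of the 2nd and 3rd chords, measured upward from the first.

A5

The roots are D and A♯.
From D to A♯: 8 semitones over a fifth = augmented.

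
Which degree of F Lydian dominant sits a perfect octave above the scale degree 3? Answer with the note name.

A

The scale is F G A B C D Eb.
The scale degree 3 is A; a perfect octave above that is A — scale degree 3.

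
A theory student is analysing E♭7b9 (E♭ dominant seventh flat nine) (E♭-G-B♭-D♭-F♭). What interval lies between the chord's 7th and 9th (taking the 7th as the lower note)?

minor third

That puts D♭ below F♭.
D♭ up to F♭ is 3 semitones, a half step narrower than a major third, so the interval is minor.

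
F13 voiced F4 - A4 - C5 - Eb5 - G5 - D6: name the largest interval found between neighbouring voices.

perfect fifth

Adjacent intervals: F4→A4 = major third; A4→C5 = minor third; C5→Eb5 = minor third; Eb5→G5 = major third; G5→D6 = perfect fifth.
The largest is G5 to D6, a perfect fifth (7 semitones).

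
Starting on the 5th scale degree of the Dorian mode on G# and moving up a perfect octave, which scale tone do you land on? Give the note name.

The scale is G# A# B C# D# E# F#.
The 5th scale degree is D#; a perfect octave above that is D# — scale degree 5.

D#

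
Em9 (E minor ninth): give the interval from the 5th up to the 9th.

The chord tones of Emin9 are E–G–B–D–F♯.
5th = B; 9th = F♯.
B up to F♯ spans 5 letter names and 7 semitones — a perfect fifth.

perfect fifth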